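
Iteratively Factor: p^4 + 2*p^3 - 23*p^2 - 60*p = (p + 4)*(p^3 - 2*p^2 - 15*p) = p*(p + 4)*(p^2 - 2*p - 15) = p*(p - 5)*(p + 4)*(p + 3)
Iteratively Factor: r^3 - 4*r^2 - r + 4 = (r - 4)*(r^2 - 1) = (r - 4)*(r - 1)*(r + 1)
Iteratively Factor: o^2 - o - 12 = (o + 3)*(o - 4)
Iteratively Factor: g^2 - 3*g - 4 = (g + 1)*(g - 4)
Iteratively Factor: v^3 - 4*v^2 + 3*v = (v)*(v^2 - 4*v + 3) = v*(v - 3)*(v - 1)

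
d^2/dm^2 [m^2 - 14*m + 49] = 2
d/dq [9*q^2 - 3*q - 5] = 18*q - 3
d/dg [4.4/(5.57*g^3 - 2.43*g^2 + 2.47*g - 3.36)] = (-73.524*g^2 + 21.384*g - 10.868)/(5.57*g^3 - 2.43*g^2 + 2.47*g - 3.36)^2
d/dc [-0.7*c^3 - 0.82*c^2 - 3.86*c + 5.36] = -2.1*c^2 - 1.64*c - 3.86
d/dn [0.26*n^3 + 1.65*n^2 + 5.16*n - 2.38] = 0.78*n^2 + 3.3*n + 5.16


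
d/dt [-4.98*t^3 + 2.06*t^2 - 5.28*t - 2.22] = -14.94*t^2 + 4.12*t - 5.28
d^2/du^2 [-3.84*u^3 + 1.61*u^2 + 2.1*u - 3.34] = 3.22 - 23.04*u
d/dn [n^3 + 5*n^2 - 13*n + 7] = 3*n^2 + 10*n - 13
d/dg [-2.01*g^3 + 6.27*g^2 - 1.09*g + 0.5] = -6.03*g^2 + 12.54*g - 1.09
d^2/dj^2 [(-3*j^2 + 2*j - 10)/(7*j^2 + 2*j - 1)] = 2*(140*j^3 - 1533*j^2 - 378*j - 109)/(343*j^6 + 294*j^5 - 63*j^4 - 76*j^3 + 9*j^2 + 6*j - 1)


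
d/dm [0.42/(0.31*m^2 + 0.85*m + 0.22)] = (-0.2604*m - 0.357)/(0.31*m^2 + 0.85*m + 0.22)^2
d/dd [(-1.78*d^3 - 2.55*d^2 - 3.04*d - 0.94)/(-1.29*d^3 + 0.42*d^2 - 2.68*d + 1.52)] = (-4.0371*d^4 + 1.6976*d^3 - 3.6438*d^2 - 6.9624*d - 7.14)/(1.6641*d^6 - 1.0836*d^5 + 7.0908*d^4 - 6.1728*d^3 + 8.4592*d^2 - 8.1472*d + 2.3104)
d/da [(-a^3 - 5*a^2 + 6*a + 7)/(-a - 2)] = (2*a^3 + 11*a^2 + 20*a - 5)/(a^2 + 4*a + 4)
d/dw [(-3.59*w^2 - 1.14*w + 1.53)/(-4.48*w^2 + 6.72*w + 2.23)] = (-29.232*w^2 - 2.30259999999999*w - 12.8238)/(20.0704*w^4 - 60.2112*w^3 + 25.1776*w^2 + 29.9712*w + 4.9729)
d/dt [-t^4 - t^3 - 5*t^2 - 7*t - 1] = -4*t^3 - 3*t^2 - 10*t - 7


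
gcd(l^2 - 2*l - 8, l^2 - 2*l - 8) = l^2 - 2*l - 8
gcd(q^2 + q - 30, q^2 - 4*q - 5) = q - 5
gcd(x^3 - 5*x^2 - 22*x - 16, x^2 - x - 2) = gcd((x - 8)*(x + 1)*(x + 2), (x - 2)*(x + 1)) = x + 1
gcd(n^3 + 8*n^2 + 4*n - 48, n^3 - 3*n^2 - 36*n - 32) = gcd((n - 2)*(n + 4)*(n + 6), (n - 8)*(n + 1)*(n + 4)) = n + 4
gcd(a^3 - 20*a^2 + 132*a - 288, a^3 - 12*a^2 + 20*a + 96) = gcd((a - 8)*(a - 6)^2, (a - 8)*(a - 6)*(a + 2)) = a^2 - 14*a + 48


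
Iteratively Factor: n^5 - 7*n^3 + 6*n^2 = (n - 1)*(n^4 + n^3 - 6*n^2) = n*(n - 1)*(n^3 + n^2 - 6*n) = n^2*(n - 1)*(n^2 + n - 6) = n^2*(n - 2)*(n - 1)*(n + 3)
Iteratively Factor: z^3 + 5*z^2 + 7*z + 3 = (z + 3)*(z^2 + 2*z + 1) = (z + 1)*(z + 3)*(z + 1)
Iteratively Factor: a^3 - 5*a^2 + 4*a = (a - 1)*(a^2 - 4*a) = a*(a - 1)*(a - 4)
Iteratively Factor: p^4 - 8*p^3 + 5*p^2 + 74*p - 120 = (p - 5)*(p^3 - 3*p^2 - 10*p + 24) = (p - 5)*(p - 4)*(p^2 + p - 6) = (p - 5)*(p - 4)*(p - 2)*(p + 3)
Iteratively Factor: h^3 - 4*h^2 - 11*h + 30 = (h + 3)*(h^2 - 7*h + 10) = (h - 2)*(h + 3)*(h - 5)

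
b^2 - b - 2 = (b - 2)*(b + 1)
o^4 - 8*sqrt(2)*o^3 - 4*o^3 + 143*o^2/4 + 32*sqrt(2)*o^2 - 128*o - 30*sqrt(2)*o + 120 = (o - 5/2)*(o - 3/2)*(o - 4*sqrt(2))^2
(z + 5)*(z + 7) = z^2 + 12*z + 35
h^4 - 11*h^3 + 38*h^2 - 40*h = h*(h - 5)*(h - 4)*(h - 2)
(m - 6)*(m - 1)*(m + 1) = m^3 - 6*m^2 - m + 6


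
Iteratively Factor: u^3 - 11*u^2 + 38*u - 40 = (u - 5)*(u^2 - 6*u + 8) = (u - 5)*(u - 4)*(u - 2)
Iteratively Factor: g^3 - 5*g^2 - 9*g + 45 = (g - 3)*(g^2 - 2*g - 15) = (g - 5)*(g - 3)*(g + 3)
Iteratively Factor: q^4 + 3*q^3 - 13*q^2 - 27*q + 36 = (q + 3)*(q^3 - 13*q + 12) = (q + 3)*(q + 4)*(q^2 - 4*q + 3) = (q - 3)*(q + 3)*(q + 4)*(q - 1)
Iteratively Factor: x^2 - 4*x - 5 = (x - 5)*(x + 1)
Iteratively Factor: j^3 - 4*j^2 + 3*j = (j - 1)*(j^2 - 3*j) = j*(j - 1)*(j - 3)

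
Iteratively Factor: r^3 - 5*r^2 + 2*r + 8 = (r - 4)*(r^2 - r - 2) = (r - 4)*(r + 1)*(r - 2)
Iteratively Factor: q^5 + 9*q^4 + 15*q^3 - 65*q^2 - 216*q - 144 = (q + 1)*(q^4 + 8*q^3 + 7*q^2 - 72*q - 144) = (q + 1)*(q + 4)*(q^3 + 4*q^2 - 9*q - 36) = (q - 3)*(q + 1)*(q + 4)*(q^2 + 7*q + 12) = (q - 3)*(q + 1)*(q + 4)^2*(q + 3)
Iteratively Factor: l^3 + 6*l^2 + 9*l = (l + 3)*(l^2 + 3*l) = (l + 3)^2*(l)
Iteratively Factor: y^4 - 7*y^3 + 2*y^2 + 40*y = (y)*(y^3 - 7*y^2 + 2*y + 40) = y*(y + 2)*(y^2 - 9*y + 20) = y*(y - 4)*(y + 2)*(y - 5)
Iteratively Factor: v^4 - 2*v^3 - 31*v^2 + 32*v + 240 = (v - 5)*(v^3 + 3*v^2 - 16*v - 48) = (v - 5)*(v + 4)*(v^2 - v - 12) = (v - 5)*(v + 3)*(v + 4)*(v - 4)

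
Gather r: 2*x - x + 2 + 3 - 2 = x + 3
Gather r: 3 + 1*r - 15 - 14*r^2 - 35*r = -14*r^2 - 34*r - 12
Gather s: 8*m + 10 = 8*m + 10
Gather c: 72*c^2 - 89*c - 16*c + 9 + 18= 72*c^2 - 105*c + 27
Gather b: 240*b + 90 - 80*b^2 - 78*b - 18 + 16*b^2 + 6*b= -64*b^2 + 168*b + 72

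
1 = 1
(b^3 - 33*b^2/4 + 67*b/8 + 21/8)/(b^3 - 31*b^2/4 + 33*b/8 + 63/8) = (4*b + 1)/(4*b + 3)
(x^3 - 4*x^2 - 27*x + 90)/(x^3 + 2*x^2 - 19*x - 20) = (x^2 - 9*x + 18)/(x^2 - 3*x - 4)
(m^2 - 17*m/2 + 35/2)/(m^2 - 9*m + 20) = (m - 7/2)/(m - 4)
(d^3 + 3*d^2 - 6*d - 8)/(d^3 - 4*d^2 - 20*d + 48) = (d + 1)/(d - 6)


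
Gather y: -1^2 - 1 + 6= 4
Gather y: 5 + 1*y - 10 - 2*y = -y - 5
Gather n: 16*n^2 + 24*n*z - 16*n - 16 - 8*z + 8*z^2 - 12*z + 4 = 16*n^2 + n*(24*z - 16) + 8*z^2 - 20*z - 12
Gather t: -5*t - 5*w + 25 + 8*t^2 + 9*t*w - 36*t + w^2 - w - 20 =8*t^2 + t*(9*w - 41) + w^2 - 6*w + 5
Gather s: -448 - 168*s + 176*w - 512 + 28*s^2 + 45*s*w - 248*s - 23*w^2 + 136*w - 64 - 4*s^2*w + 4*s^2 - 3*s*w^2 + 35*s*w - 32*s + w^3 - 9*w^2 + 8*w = s^2*(32 - 4*w) + s*(-3*w^2 + 80*w - 448) + w^3 - 32*w^2 + 320*w - 1024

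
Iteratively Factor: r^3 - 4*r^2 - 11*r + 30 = (r - 2)*(r^2 - 2*r - 15) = (r - 5)*(r - 2)*(r + 3)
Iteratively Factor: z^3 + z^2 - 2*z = (z)*(z^2 + z - 2) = z*(z - 1)*(z + 2)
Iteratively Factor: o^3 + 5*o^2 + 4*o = (o + 4)*(o^2 + o) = (o + 1)*(o + 4)*(o)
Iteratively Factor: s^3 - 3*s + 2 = (s - 1)*(s^2 + s - 2) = (s - 1)*(s + 2)*(s - 1)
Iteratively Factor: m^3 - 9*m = (m)*(m^2 - 9) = m*(m + 3)*(m - 3)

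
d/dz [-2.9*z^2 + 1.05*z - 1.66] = 1.05 - 5.8*z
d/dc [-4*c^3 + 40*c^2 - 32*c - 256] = -12*c^2 + 80*c - 32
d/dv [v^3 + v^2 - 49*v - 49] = 3*v^2 + 2*v - 49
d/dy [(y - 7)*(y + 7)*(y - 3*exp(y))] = -3*y^2*exp(y) + 3*y^2 - 6*y*exp(y) + 147*exp(y) - 49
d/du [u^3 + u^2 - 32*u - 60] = 3*u^2 + 2*u - 32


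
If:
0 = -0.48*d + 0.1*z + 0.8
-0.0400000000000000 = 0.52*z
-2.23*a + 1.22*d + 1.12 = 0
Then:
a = 1.41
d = 1.65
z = -0.08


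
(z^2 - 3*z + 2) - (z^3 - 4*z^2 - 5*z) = -z^3 + 5*z^2 + 2*z + 2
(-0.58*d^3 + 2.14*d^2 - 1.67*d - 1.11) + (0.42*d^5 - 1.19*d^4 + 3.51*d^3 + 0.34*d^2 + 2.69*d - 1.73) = 0.42*d^5 - 1.19*d^4 + 2.93*d^3 + 2.48*d^2 + 1.02*d - 2.84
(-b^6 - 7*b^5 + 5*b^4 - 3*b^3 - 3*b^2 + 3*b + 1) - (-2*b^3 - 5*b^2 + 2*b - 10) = -b^6 - 7*b^5 + 5*b^4 - b^3 + 2*b^2 + b + 11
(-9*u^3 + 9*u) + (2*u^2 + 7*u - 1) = -9*u^3 + 2*u^2 + 16*u - 1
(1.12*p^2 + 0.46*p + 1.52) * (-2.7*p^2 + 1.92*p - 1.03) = -3.024*p^4 + 0.9084*p^3 - 4.3744*p^2 + 2.4446*p - 1.5656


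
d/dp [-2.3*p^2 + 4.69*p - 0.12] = 4.69 - 4.6*p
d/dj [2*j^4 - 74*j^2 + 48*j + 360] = 8*j^3 - 148*j + 48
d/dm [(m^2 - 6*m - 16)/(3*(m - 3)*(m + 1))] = 2*(2*m^2 + 13*m - 7)/(3*(m^4 - 4*m^3 - 2*m^2 + 12*m + 9))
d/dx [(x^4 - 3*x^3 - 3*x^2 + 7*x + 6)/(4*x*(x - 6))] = (2*x^5 - 21*x^4 + 36*x^3 + 11*x^2 - 12*x + 36)/(4*x^2*(x^2 - 12*x + 36))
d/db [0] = 0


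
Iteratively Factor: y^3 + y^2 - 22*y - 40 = (y - 5)*(y^2 + 6*y + 8) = (y - 5)*(y + 4)*(y + 2)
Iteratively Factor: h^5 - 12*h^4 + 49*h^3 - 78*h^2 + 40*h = (h - 2)*(h^4 - 10*h^3 + 29*h^2 - 20*h) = (h - 4)*(h - 2)*(h^3 - 6*h^2 + 5*h) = (h - 4)*(h - 2)*(h - 1)*(h^2 - 5*h) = (h - 5)*(h - 4)*(h - 2)*(h - 1)*(h)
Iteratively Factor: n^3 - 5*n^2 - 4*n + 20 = (n + 2)*(n^2 - 7*n + 10) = (n - 2)*(n + 2)*(n - 5)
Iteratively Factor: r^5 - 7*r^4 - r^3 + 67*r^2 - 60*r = (r + 3)*(r^4 - 10*r^3 + 29*r^2 - 20*r) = (r - 4)*(r + 3)*(r^3 - 6*r^2 + 5*r) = r*(r - 4)*(r + 3)*(r^2 - 6*r + 5) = r*(r - 4)*(r - 1)*(r + 3)*(r - 5)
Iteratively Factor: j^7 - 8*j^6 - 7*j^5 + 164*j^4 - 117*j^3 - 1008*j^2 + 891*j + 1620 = (j + 3)*(j^6 - 11*j^5 + 26*j^4 + 86*j^3 - 375*j^2 + 117*j + 540) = (j - 4)*(j + 3)*(j^5 - 7*j^4 - 2*j^3 + 78*j^2 - 63*j - 135) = (j - 5)*(j - 4)*(j + 3)*(j^4 - 2*j^3 - 12*j^2 + 18*j + 27) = (j - 5)*(j - 4)*(j - 3)*(j + 3)*(j^3 + j^2 - 9*j - 9) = (j - 5)*(j - 4)*(j - 3)^2*(j + 3)*(j^2 + 4*j + 3) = (j - 5)*(j - 4)*(j - 3)^2*(j + 3)^2*(j + 1)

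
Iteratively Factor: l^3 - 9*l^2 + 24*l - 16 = (l - 1)*(l^2 - 8*l + 16) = (l - 4)*(l - 1)*(l - 4)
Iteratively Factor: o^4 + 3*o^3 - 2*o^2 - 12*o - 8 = (o + 1)*(o^3 + 2*o^2 - 4*o - 8) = (o + 1)*(o + 2)*(o^2 - 4) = (o + 1)*(o + 2)^2*(o - 2)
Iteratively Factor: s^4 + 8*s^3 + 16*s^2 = (s)*(s^3 + 8*s^2 + 16*s) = s*(s + 4)*(s^2 + 4*s) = s*(s + 4)^2*(s)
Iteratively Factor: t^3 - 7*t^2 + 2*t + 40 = (t - 5)*(t^2 - 2*t - 8) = (t - 5)*(t + 2)*(t - 4)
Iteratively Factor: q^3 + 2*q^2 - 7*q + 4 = (q - 1)*(q^2 + 3*q - 4) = (q - 1)^2*(q + 4)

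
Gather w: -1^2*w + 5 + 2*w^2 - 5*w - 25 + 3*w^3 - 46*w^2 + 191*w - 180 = 3*w^3 - 44*w^2 + 185*w - 200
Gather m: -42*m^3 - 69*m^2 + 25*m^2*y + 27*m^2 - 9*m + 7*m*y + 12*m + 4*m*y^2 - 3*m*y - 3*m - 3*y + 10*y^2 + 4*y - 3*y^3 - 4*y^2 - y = -42*m^3 + m^2*(25*y - 42) + m*(4*y^2 + 4*y) - 3*y^3 + 6*y^2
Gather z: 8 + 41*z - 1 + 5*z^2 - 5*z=5*z^2 + 36*z + 7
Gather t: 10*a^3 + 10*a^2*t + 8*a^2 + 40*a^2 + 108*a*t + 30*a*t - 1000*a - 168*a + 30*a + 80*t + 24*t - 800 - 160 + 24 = 10*a^3 + 48*a^2 - 1138*a + t*(10*a^2 + 138*a + 104) - 936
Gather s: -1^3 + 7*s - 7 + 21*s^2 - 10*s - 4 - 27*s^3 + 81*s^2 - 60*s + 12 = -27*s^3 + 102*s^2 - 63*s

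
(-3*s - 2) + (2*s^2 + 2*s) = 2*s^2 - s - 2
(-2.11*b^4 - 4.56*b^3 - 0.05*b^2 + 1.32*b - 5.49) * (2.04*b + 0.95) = -4.3044*b^5 - 11.3069*b^4 - 4.434*b^3 + 2.6453*b^2 - 9.9456*b - 5.2155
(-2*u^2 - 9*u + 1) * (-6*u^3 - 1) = 12*u^5 + 54*u^4 - 6*u^3 + 2*u^2 + 9*u - 1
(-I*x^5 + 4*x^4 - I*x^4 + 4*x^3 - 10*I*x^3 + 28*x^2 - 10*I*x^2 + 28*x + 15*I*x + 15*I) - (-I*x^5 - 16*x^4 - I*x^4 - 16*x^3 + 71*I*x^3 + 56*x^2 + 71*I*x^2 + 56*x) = 20*x^4 + 20*x^3 - 81*I*x^3 - 28*x^2 - 81*I*x^2 - 28*x + 15*I*x + 15*I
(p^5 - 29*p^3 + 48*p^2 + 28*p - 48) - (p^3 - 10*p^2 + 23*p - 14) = p^5 - 30*p^3 + 58*p^2 + 5*p - 34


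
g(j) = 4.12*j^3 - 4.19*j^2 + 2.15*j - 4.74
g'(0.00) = 2.15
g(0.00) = -4.74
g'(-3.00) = 138.53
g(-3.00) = -160.14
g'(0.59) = 1.51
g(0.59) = -4.08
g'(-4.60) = 302.24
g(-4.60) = -504.31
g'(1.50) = 17.39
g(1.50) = 2.96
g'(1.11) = 8.08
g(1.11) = -1.88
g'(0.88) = 4.35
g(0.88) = -3.29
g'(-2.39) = 92.78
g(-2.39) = -90.06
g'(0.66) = 2.00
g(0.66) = -3.96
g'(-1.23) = 31.16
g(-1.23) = -21.39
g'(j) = 12.36*j^2 - 8.38*j + 2.15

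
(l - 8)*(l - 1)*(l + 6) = l^3 - 3*l^2 - 46*l + 48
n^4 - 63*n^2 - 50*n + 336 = (n - 8)*(n - 2)*(n + 3)*(n + 7)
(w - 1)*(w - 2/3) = w^2 - 5*w/3 + 2/3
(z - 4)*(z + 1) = z^2 - 3*z - 4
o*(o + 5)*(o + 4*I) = o^3 + 5*o^2 + 4*I*o^2 + 20*I*o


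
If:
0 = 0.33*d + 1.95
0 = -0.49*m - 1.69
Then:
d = -5.91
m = -3.45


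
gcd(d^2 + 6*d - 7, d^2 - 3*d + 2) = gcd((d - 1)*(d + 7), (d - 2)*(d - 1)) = d - 1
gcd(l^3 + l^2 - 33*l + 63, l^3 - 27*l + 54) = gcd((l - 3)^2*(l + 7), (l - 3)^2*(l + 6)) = l^2 - 6*l + 9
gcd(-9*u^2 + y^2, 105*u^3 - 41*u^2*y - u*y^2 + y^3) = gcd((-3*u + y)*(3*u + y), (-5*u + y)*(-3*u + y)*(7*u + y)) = -3*u + y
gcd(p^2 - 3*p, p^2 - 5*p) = p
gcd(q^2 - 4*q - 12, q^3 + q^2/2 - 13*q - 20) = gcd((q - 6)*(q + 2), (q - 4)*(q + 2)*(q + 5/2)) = q + 2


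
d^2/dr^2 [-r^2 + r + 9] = -2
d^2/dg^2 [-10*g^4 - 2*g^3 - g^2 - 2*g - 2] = -120*g^2 - 12*g - 2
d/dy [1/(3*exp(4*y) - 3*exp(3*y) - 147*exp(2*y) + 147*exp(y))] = (-4*exp(3*y) + 3*exp(2*y) + 98*exp(y) - 49)*exp(-y)/(3*(exp(3*y) - exp(2*y) - 49*exp(y) + 49)^2)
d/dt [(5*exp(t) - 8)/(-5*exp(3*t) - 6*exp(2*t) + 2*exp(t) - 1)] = (50*exp(3*t) - 90*exp(2*t) - 96*exp(t) + 11)*exp(t)/(25*exp(6*t) + 60*exp(5*t) + 16*exp(4*t) - 14*exp(3*t) + 16*exp(2*t) - 4*exp(t) + 1)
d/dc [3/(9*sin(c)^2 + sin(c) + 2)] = -3*(18*sin(c) + 1)*cos(c)/(9*sin(c)^2 + sin(c) + 2)^2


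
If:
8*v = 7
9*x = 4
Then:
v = 7/8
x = 4/9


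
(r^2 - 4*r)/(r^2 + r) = (r - 4)/(r + 1)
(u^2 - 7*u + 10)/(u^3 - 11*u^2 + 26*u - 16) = (u - 5)/(u^2 - 9*u + 8)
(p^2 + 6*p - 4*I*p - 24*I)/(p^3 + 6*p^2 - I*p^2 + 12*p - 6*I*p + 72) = 1/(p + 3*I)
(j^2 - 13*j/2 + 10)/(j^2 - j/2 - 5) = (j - 4)/(j + 2)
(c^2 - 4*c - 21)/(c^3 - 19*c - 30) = (c - 7)/(c^2 - 3*c - 10)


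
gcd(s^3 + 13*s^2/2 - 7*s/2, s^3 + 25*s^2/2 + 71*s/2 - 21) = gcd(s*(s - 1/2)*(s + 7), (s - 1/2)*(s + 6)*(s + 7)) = s^2 + 13*s/2 - 7/2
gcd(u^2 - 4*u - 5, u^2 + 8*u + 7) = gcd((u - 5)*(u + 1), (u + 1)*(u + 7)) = u + 1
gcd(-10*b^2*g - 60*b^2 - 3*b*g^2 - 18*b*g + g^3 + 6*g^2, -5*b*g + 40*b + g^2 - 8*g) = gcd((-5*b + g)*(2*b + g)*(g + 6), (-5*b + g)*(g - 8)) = 5*b - g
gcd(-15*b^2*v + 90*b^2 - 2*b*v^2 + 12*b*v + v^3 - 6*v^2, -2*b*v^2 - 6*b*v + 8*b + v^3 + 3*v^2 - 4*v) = 1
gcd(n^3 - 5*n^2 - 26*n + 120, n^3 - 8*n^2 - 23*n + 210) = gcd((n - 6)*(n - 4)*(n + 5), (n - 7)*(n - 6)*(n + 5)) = n^2 - n - 30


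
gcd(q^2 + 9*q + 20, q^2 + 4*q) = q + 4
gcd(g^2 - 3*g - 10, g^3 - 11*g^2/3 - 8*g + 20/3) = g^2 - 3*g - 10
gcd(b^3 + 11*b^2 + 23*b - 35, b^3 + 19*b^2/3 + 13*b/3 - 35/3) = b^2 + 4*b - 5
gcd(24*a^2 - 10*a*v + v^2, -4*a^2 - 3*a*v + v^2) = -4*a + v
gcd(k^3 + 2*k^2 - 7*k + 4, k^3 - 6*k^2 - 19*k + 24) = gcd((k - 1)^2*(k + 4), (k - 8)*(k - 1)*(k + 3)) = k - 1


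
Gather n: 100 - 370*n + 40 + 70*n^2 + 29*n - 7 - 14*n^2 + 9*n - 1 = 56*n^2 - 332*n + 132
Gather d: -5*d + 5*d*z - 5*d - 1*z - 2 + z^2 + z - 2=d*(5*z - 10) + z^2 - 4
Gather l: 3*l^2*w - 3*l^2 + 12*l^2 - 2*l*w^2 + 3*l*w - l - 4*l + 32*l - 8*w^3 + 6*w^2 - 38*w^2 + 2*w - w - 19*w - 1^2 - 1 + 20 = l^2*(3*w + 9) + l*(-2*w^2 + 3*w + 27) - 8*w^3 - 32*w^2 - 18*w + 18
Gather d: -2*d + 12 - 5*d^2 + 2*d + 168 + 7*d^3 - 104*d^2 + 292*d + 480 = 7*d^3 - 109*d^2 + 292*d + 660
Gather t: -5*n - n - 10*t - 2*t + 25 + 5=-6*n - 12*t + 30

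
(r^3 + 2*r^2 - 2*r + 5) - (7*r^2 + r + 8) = r^3 - 5*r^2 - 3*r - 3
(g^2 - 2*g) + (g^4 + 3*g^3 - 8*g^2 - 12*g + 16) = g^4 + 3*g^3 - 7*g^2 - 14*g + 16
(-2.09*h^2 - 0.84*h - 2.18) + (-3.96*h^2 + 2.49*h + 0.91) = -6.05*h^2 + 1.65*h - 1.27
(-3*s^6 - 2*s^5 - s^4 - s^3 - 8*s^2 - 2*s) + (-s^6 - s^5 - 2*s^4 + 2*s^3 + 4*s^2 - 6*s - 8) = -4*s^6 - 3*s^5 - 3*s^4 + s^3 - 4*s^2 - 8*s - 8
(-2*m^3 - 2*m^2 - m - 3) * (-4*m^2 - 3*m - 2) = 8*m^5 + 14*m^4 + 14*m^3 + 19*m^2 + 11*m + 6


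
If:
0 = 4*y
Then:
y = 0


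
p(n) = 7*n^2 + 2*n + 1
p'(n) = 14*n + 2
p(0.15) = 1.46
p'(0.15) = 4.10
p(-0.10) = 0.87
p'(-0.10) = 0.60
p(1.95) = 31.52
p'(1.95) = 29.30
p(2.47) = 48.65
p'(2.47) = 36.58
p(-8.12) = 446.30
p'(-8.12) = -111.68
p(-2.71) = 46.99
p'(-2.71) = -35.94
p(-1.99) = 24.74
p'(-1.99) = -25.86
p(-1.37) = 11.40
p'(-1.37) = -17.18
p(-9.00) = 550.00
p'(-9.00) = -124.00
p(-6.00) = 241.00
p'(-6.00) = -82.00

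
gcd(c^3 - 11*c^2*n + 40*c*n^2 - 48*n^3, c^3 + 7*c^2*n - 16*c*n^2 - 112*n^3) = c - 4*n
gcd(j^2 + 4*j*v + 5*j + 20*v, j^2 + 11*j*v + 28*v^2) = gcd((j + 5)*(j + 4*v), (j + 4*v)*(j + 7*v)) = j + 4*v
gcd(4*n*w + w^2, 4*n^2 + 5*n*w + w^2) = 4*n + w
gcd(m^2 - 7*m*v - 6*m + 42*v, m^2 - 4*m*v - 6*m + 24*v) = m - 6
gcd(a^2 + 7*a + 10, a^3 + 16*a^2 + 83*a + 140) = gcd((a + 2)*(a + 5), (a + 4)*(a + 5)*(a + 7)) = a + 5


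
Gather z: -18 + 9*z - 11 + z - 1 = 10*z - 30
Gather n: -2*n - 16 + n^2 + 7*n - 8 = n^2 + 5*n - 24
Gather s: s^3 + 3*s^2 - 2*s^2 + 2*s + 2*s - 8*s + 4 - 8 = s^3 + s^2 - 4*s - 4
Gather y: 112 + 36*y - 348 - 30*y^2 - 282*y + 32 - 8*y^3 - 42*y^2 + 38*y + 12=-8*y^3 - 72*y^2 - 208*y - 192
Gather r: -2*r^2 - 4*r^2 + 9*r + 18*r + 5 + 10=-6*r^2 + 27*r + 15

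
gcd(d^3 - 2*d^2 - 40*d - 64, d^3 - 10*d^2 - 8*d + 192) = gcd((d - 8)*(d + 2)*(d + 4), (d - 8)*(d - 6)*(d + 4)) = d^2 - 4*d - 32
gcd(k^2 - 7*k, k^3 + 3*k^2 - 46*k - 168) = k - 7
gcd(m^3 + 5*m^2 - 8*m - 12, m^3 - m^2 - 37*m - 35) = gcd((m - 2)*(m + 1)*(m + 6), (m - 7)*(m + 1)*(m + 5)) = m + 1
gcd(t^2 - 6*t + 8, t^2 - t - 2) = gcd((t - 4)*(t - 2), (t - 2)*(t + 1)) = t - 2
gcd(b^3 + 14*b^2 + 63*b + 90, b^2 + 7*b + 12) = b + 3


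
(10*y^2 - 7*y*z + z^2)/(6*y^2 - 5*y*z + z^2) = (5*y - z)/(3*y - z)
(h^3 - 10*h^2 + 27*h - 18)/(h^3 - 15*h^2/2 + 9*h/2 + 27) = 2*(h - 1)/(2*h + 3)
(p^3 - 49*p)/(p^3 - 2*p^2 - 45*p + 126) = p*(p - 7)/(p^2 - 9*p + 18)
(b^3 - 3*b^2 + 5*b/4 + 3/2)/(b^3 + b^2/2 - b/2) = (4*b^3 - 12*b^2 + 5*b + 6)/(2*b*(2*b^2 + b - 1))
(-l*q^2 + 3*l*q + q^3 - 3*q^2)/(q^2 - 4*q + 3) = q*(-l + q)/(q - 1)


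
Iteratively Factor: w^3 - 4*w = (w + 2)*(w^2 - 2*w) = (w - 2)*(w + 2)*(w)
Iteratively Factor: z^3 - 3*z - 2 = (z + 1)*(z^2 - z - 2) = (z + 1)^2*(z - 2)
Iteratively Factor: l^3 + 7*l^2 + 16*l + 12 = (l + 3)*(l^2 + 4*l + 4) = (l + 2)*(l + 3)*(l + 2)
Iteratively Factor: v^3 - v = (v - 1)*(v^2 + v) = (v - 1)*(v + 1)*(v)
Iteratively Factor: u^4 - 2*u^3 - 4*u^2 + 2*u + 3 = (u - 1)*(u^3 - u^2 - 5*u - 3) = (u - 3)*(u - 1)*(u^2 + 2*u + 1) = (u - 3)*(u - 1)*(u + 1)*(u + 1)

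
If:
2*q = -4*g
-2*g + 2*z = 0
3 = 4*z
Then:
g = 3/4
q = -3/2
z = 3/4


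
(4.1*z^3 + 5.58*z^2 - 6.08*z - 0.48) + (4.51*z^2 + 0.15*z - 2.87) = 4.1*z^3 + 10.09*z^2 - 5.93*z - 3.35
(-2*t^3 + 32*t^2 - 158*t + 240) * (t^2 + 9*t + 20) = -2*t^5 + 14*t^4 + 90*t^3 - 542*t^2 - 1000*t + 4800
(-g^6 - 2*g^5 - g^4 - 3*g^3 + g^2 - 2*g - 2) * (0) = 0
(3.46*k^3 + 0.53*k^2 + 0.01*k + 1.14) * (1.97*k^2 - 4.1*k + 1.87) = 6.8162*k^5 - 13.1419*k^4 + 4.3169*k^3 + 3.1959*k^2 - 4.6553*k + 2.1318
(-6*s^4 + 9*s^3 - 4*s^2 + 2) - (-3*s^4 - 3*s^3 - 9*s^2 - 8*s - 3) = -3*s^4 + 12*s^3 + 5*s^2 + 8*s + 5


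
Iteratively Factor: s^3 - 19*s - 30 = (s + 3)*(s^2 - 3*s - 10) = (s + 2)*(s + 3)*(s - 5)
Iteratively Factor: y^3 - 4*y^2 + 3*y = (y - 3)*(y^2 - y) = y*(y - 3)*(y - 1)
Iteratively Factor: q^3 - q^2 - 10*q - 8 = (q + 1)*(q^2 - 2*q - 8) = (q - 4)*(q + 1)*(q + 2)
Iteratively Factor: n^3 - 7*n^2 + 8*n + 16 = (n + 1)*(n^2 - 8*n + 16) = (n - 4)*(n + 1)*(n - 4)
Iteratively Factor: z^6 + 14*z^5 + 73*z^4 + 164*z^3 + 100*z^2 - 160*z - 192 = (z + 3)*(z^5 + 11*z^4 + 40*z^3 + 44*z^2 - 32*z - 64) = (z + 2)*(z + 3)*(z^4 + 9*z^3 + 22*z^2 - 32) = (z + 2)^2*(z + 3)*(z^3 + 7*z^2 + 8*z - 16) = (z + 2)^2*(z + 3)*(z + 4)*(z^2 + 3*z - 4) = (z - 1)*(z + 2)^2*(z + 3)*(z + 4)*(z + 4)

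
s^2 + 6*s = s*(s + 6)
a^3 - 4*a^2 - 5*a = a*(a - 5)*(a + 1)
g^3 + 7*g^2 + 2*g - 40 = (g - 2)*(g + 4)*(g + 5)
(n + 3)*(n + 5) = n^2 + 8*n + 15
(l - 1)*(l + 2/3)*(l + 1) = l^3 + 2*l^2/3 - l - 2/3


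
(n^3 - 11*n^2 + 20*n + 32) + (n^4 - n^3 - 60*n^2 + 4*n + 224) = n^4 - 71*n^2 + 24*n + 256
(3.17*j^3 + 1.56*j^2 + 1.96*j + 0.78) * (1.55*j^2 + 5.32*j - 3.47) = 4.9135*j^5 + 19.2824*j^4 + 0.3373*j^3 + 6.223*j^2 - 2.6516*j - 2.7066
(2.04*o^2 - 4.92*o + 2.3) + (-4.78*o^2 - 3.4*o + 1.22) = -2.74*o^2 - 8.32*o + 3.52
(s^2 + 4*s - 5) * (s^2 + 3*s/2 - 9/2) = s^4 + 11*s^3/2 - 7*s^2/2 - 51*s/2 + 45/2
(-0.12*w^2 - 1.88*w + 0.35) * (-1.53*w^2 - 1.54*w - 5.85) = 0.1836*w^4 + 3.0612*w^3 + 3.0617*w^2 + 10.459*w - 2.0475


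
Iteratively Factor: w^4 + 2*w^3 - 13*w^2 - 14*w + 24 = (w + 2)*(w^3 - 13*w + 12) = (w - 1)*(w + 2)*(w^2 + w - 12) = (w - 1)*(w + 2)*(w + 4)*(w - 3)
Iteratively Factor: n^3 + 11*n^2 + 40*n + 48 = (n + 4)*(n^2 + 7*n + 12) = (n + 4)^2*(n + 3)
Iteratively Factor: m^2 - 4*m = (m - 4)*(m)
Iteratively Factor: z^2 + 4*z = (z)*(z + 4)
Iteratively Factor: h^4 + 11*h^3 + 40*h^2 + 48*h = (h + 3)*(h^3 + 8*h^2 + 16*h) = h*(h + 3)*(h^2 + 8*h + 16) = h*(h + 3)*(h + 4)*(h + 4)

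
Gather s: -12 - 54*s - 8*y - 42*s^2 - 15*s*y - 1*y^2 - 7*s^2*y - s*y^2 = s^2*(-7*y - 42) + s*(-y^2 - 15*y - 54) - y^2 - 8*y - 12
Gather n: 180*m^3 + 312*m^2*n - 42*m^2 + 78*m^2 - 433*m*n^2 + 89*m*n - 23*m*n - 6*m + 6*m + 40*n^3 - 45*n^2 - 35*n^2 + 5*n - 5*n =180*m^3 + 36*m^2 + 40*n^3 + n^2*(-433*m - 80) + n*(312*m^2 + 66*m)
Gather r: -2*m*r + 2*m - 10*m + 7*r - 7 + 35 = -8*m + r*(7 - 2*m) + 28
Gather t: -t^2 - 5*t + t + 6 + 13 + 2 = -t^2 - 4*t + 21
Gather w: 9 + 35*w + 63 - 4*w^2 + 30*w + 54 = -4*w^2 + 65*w + 126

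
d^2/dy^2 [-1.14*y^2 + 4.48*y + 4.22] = -2.28000000000000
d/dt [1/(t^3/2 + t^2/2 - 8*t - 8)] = 2*(-3*t^2 - 2*t + 16)/(t^3 + t^2 - 16*t - 16)^2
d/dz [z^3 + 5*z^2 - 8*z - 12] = 3*z^2 + 10*z - 8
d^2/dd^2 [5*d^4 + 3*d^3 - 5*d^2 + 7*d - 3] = 60*d^2 + 18*d - 10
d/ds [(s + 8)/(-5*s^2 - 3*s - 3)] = (-5*s^2 - 3*s + (s + 8)*(10*s + 3) - 3)/(5*s^2 + 3*s + 3)^2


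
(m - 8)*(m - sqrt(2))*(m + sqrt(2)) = m^3 - 8*m^2 - 2*m + 16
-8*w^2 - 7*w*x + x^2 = (-8*w + x)*(w + x)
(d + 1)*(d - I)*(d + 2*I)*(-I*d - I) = -I*d^4 + d^3 - 2*I*d^3 + 2*d^2 - 3*I*d^2 + d - 4*I*d - 2*I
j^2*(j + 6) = j^3 + 6*j^2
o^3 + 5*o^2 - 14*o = o*(o - 2)*(o + 7)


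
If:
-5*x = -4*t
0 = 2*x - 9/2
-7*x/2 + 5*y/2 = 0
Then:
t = 45/16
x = 9/4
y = 63/20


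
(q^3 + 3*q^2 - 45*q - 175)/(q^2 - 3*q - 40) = (q^2 - 2*q - 35)/(q - 8)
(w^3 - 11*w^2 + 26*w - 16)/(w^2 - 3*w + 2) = w - 8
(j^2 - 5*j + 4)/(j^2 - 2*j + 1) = (j - 4)/(j - 1)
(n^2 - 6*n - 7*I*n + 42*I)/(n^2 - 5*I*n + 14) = (n - 6)/(n + 2*I)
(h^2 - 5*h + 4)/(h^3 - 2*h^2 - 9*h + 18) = (h^2 - 5*h + 4)/(h^3 - 2*h^2 - 9*h + 18)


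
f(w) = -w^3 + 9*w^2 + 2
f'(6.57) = -11.23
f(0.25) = 2.55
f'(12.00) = -216.00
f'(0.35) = 5.93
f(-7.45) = 915.02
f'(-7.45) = -300.61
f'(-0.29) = -5.47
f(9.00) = 2.00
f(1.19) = 13.06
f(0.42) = 3.51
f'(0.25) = 4.31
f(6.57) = 106.89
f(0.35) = 3.06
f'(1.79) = 22.61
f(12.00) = -430.00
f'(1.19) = 17.17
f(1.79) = 25.10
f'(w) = -3*w^2 + 18*w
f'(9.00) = -81.00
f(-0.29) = 2.78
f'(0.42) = 7.03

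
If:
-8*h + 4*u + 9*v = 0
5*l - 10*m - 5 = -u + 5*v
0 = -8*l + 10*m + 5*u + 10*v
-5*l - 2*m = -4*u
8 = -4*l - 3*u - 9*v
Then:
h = -6751/3536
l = 115/34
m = 3585/884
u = 2765/442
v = -1979/442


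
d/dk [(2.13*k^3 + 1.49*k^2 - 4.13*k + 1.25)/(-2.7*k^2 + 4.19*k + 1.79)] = (-5.751*k^4 + 17.8494*k^3 + 6.5302*k^2 + 12.0842*k - 12.6302)/(7.29*k^4 - 22.626*k^3 + 7.8901*k^2 + 15.0002*k + 3.2041)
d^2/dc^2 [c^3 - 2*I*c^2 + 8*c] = 6*c - 4*I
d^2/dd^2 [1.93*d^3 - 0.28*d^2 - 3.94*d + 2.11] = 11.58*d - 0.56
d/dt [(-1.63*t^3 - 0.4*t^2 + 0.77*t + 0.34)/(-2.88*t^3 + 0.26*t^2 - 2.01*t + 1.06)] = (-1.77635683940025e-15*t^5 - 1.5758*t^4 + 10.9878*t^3 - 1.642*t^2 - 1.0248*t + 1.4996)/(8.2944*t^6 - 1.4976*t^5 + 11.6452*t^4 - 7.1508*t^3 + 4.5913*t^2 - 4.2612*t + 1.1236)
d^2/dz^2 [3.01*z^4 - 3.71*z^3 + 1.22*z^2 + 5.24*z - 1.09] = 36.12*z^2 - 22.26*z + 2.44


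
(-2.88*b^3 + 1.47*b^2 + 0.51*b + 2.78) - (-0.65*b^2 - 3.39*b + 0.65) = -2.88*b^3 + 2.12*b^2 + 3.9*b + 2.13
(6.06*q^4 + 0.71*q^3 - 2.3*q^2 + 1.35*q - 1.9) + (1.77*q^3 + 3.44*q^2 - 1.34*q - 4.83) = 6.06*q^4 + 2.48*q^3 + 1.14*q^2 + 0.01*q - 6.73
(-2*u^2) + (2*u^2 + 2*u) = 2*u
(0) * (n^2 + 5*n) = 0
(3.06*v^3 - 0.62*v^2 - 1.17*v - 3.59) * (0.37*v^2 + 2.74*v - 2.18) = 1.1322*v^5 + 8.155*v^4 - 8.8025*v^3 - 3.1825*v^2 - 7.286*v + 7.8262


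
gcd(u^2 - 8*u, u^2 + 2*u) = u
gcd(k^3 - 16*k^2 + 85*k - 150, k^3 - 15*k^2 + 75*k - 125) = k^2 - 10*k + 25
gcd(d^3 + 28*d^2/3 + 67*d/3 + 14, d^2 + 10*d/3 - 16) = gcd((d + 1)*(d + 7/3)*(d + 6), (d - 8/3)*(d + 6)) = d + 6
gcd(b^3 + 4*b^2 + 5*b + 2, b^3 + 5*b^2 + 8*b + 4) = b^2 + 3*b + 2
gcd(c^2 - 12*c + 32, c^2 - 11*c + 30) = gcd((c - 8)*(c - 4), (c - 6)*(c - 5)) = 1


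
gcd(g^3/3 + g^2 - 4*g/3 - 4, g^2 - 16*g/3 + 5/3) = 1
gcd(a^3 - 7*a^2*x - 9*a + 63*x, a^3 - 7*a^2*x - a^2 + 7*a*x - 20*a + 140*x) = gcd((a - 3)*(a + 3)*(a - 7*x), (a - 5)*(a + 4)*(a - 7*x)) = -a + 7*x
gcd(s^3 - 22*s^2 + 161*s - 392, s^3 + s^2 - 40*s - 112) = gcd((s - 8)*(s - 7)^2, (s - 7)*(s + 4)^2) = s - 7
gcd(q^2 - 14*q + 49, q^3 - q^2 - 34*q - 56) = q - 7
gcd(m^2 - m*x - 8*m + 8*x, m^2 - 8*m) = m - 8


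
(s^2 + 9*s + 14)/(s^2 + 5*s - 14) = (s + 2)/(s - 2)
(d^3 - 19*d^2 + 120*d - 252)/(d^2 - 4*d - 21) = (d^2 - 12*d + 36)/(d + 3)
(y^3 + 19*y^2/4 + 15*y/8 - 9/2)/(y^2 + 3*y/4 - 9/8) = y + 4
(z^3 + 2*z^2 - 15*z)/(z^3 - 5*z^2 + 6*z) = (z + 5)/(z - 2)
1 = 1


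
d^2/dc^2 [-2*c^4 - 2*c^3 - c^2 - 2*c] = -24*c^2 - 12*c - 2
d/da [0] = 0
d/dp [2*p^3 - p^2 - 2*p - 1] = 6*p^2 - 2*p - 2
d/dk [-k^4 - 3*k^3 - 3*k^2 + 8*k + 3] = -4*k^3 - 9*k^2 - 6*k + 8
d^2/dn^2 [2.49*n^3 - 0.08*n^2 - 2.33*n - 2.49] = 14.94*n - 0.16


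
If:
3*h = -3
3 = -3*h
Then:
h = -1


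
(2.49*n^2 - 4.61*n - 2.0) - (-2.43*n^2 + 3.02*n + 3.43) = 4.92*n^2 - 7.63*n - 5.43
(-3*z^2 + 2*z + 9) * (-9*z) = 27*z^3 - 18*z^2 - 81*z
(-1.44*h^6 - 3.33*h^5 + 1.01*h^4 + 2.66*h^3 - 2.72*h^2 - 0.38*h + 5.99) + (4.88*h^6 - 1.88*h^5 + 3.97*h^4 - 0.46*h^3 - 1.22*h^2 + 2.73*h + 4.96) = 3.44*h^6 - 5.21*h^5 + 4.98*h^4 + 2.2*h^3 - 3.94*h^2 + 2.35*h + 10.95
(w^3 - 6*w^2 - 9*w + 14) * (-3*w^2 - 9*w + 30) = -3*w^5 + 9*w^4 + 111*w^3 - 141*w^2 - 396*w + 420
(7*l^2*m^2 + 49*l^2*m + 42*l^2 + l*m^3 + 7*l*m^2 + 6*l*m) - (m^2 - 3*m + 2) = 7*l^2*m^2 + 49*l^2*m + 42*l^2 + l*m^3 + 7*l*m^2 + 6*l*m - m^2 + 3*m - 2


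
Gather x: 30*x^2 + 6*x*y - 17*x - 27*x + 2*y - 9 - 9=30*x^2 + x*(6*y - 44) + 2*y - 18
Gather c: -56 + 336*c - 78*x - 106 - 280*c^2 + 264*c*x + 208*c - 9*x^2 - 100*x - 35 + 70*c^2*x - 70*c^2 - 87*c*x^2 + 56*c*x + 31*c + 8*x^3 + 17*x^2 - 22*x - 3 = c^2*(70*x - 350) + c*(-87*x^2 + 320*x + 575) + 8*x^3 + 8*x^2 - 200*x - 200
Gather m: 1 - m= 1 - m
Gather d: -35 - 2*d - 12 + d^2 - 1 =d^2 - 2*d - 48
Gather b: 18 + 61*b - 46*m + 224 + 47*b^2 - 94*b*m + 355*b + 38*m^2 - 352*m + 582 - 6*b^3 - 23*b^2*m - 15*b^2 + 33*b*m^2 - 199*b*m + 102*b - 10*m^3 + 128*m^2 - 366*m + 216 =-6*b^3 + b^2*(32 - 23*m) + b*(33*m^2 - 293*m + 518) - 10*m^3 + 166*m^2 - 764*m + 1040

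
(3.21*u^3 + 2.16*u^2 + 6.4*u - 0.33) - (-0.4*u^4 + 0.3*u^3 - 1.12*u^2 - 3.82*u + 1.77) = 0.4*u^4 + 2.91*u^3 + 3.28*u^2 + 10.22*u - 2.1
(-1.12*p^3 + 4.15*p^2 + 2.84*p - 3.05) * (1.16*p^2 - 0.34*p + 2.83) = -1.2992*p^5 + 5.1948*p^4 - 1.2862*p^3 + 7.2409*p^2 + 9.0742*p - 8.6315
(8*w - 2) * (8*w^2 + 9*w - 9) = 64*w^3 + 56*w^2 - 90*w + 18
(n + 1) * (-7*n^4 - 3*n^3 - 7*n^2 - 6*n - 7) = -7*n^5 - 10*n^4 - 10*n^3 - 13*n^2 - 13*n - 7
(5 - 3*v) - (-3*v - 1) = 6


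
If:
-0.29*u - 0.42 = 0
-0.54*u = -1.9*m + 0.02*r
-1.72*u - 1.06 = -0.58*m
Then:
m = -2.47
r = -195.29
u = -1.45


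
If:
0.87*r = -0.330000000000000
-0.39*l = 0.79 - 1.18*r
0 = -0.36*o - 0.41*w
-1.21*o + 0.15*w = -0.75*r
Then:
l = -3.17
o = -0.21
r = -0.38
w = 0.19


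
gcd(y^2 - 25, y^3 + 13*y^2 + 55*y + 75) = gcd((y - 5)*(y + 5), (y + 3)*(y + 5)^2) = y + 5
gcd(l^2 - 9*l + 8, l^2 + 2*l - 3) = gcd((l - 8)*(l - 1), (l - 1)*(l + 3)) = l - 1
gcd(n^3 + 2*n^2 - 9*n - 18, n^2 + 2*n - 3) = n + 3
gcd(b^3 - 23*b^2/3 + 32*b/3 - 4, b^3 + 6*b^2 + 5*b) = 1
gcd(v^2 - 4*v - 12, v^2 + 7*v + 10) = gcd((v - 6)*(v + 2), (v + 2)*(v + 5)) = v + 2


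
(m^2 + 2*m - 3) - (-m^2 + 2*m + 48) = 2*m^2 - 51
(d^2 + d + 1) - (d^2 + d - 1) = 2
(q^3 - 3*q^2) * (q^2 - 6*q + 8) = q^5 - 9*q^4 + 26*q^3 - 24*q^2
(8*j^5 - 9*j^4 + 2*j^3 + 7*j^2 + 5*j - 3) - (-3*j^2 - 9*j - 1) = 8*j^5 - 9*j^4 + 2*j^3 + 10*j^2 + 14*j - 2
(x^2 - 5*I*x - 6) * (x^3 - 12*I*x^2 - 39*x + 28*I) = x^5 - 17*I*x^4 - 105*x^3 + 295*I*x^2 + 374*x - 168*I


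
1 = 1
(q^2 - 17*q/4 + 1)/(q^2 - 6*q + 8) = (q - 1/4)/(q - 2)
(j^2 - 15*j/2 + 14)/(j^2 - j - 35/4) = 2*(j - 4)/(2*j + 5)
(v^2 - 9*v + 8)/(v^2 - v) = (v - 8)/v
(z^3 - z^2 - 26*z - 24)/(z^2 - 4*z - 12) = (z^2 + 5*z + 4)/(z + 2)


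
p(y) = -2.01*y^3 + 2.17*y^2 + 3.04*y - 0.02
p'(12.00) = -813.20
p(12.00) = -3124.34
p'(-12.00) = -917.36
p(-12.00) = 3749.26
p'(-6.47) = -277.46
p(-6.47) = 615.54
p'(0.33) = 3.82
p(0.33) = 1.15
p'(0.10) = 3.41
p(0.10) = 0.30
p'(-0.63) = -2.09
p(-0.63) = -0.57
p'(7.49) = -302.74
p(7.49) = -700.09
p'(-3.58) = -89.78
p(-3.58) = 109.13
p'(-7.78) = -395.71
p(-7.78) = 1054.21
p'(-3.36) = -79.62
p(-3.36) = 90.51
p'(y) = -6.03*y^2 + 4.34*y + 3.04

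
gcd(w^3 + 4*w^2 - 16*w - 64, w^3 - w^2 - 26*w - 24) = w + 4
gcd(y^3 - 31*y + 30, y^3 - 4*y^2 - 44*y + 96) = y + 6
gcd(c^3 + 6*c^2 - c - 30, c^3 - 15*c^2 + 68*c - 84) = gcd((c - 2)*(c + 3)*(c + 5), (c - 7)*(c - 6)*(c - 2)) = c - 2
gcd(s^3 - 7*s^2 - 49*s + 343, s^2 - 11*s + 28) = s - 7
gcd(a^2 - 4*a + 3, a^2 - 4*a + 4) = 1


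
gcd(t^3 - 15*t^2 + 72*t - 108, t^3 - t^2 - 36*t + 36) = t - 6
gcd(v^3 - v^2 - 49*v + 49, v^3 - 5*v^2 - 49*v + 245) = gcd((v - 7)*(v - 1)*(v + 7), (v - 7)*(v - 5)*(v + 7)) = v^2 - 49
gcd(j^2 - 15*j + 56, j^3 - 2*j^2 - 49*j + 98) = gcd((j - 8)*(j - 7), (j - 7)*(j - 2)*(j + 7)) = j - 7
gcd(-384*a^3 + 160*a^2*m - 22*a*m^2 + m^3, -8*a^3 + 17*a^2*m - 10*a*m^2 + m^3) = 8*a - m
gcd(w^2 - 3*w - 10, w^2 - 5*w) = w - 5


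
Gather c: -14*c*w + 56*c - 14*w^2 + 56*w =c*(56 - 14*w) - 14*w^2 + 56*w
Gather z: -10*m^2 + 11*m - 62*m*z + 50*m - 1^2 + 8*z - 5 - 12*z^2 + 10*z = -10*m^2 + 61*m - 12*z^2 + z*(18 - 62*m) - 6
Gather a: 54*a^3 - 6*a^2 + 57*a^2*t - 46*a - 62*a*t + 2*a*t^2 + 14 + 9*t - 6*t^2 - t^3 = 54*a^3 + a^2*(57*t - 6) + a*(2*t^2 - 62*t - 46) - t^3 - 6*t^2 + 9*t + 14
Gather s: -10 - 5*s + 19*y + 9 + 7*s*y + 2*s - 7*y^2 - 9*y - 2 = s*(7*y - 3) - 7*y^2 + 10*y - 3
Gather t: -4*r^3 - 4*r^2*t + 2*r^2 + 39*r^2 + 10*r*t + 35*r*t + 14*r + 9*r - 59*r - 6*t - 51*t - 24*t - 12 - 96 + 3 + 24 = -4*r^3 + 41*r^2 - 36*r + t*(-4*r^2 + 45*r - 81) - 81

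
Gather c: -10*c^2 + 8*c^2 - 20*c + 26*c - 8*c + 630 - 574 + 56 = -2*c^2 - 2*c + 112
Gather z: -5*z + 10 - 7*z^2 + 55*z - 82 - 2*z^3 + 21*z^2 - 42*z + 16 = -2*z^3 + 14*z^2 + 8*z - 56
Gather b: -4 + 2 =-2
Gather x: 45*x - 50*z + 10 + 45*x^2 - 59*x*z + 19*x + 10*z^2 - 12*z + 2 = 45*x^2 + x*(64 - 59*z) + 10*z^2 - 62*z + 12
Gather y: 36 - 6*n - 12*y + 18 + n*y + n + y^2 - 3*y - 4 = -5*n + y^2 + y*(n - 15) + 50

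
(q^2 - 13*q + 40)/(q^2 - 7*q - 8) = (q - 5)/(q + 1)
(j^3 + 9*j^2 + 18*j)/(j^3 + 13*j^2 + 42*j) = (j + 3)/(j + 7)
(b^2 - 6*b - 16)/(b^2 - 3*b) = (b^2 - 6*b - 16)/(b*(b - 3))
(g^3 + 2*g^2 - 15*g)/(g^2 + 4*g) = (g^2 + 2*g - 15)/(g + 4)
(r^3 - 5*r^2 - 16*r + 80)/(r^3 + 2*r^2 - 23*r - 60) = (r - 4)/(r + 3)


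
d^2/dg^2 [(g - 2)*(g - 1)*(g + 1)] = 6*g - 4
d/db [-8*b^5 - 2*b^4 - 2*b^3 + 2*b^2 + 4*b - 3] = -40*b^4 - 8*b^3 - 6*b^2 + 4*b + 4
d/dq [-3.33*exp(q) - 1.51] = -3.33*exp(q)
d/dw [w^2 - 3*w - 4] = 2*w - 3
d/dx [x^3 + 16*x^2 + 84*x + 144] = 3*x^2 + 32*x + 84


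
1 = 1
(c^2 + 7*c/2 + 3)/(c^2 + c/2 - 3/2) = (c + 2)/(c - 1)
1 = 1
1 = 1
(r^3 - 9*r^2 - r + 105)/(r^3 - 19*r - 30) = (r - 7)/(r + 2)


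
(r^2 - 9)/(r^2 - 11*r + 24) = (r + 3)/(r - 8)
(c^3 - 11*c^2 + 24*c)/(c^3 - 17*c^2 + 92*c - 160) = c*(c - 3)/(c^2 - 9*c + 20)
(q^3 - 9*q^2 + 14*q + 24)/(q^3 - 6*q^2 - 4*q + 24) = (q^2 - 3*q - 4)/(q^2 - 4)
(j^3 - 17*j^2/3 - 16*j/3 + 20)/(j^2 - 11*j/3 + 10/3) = (j^2 - 4*j - 12)/(j - 2)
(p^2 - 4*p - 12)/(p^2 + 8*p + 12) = (p - 6)/(p + 6)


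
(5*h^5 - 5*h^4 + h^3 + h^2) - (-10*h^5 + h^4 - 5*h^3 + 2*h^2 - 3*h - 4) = 15*h^5 - 6*h^4 + 6*h^3 - h^2 + 3*h + 4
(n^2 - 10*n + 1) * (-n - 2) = -n^3 + 8*n^2 + 19*n - 2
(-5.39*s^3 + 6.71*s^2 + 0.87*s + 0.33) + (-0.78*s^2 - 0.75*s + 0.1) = -5.39*s^3 + 5.93*s^2 + 0.12*s + 0.43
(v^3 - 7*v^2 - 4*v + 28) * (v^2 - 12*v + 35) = v^5 - 19*v^4 + 115*v^3 - 169*v^2 - 476*v + 980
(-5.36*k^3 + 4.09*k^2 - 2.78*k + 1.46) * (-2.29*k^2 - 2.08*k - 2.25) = 12.2744*k^5 + 1.7827*k^4 + 9.919*k^3 - 6.7635*k^2 + 3.2182*k - 3.285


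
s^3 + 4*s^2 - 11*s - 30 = (s - 3)*(s + 2)*(s + 5)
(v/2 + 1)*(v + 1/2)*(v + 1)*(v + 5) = v^4/2 + 17*v^3/4 + 21*v^2/2 + 37*v/4 + 5/2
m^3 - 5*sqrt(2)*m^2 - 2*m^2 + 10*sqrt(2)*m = m*(m - 2)*(m - 5*sqrt(2))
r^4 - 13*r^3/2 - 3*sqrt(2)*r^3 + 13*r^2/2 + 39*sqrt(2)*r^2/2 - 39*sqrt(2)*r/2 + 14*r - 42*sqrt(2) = (r - 4)*(r - 7/2)*(r + 1)*(r - 3*sqrt(2))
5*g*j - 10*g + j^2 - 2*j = (5*g + j)*(j - 2)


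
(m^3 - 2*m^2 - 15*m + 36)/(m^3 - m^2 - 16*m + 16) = (m^2 - 6*m + 9)/(m^2 - 5*m + 4)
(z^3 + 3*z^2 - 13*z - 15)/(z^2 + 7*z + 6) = (z^2 + 2*z - 15)/(z + 6)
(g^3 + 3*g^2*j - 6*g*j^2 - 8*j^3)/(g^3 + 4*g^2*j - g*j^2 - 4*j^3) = (g - 2*j)/(g - j)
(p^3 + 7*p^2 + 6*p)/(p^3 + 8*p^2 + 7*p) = (p + 6)/(p + 7)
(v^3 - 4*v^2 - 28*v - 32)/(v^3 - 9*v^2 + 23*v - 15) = (v^3 - 4*v^2 - 28*v - 32)/(v^3 - 9*v^2 + 23*v - 15)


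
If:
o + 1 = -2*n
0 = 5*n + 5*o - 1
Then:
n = -6/5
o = 7/5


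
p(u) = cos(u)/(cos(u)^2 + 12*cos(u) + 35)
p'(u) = (2*sin(u)*cos(u) + 12*sin(u))*cos(u)/(cos(u)^2 + 12*cos(u) + 35)^2 - sin(u)/(cos(u)^2 + 12*cos(u) + 35)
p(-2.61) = -0.03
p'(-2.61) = 0.03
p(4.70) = -0.00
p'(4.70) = 0.03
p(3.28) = -0.04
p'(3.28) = 0.01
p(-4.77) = 0.00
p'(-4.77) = -0.03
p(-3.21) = -0.04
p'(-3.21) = -0.00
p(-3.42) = -0.04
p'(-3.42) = -0.02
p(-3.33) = -0.04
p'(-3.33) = -0.01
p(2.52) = -0.03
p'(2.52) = -0.03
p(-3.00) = -0.04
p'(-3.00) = 0.01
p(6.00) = 0.02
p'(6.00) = 0.00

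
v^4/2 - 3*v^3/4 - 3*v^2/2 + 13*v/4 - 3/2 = (v/2 + 1)*(v - 3/2)*(v - 1)^2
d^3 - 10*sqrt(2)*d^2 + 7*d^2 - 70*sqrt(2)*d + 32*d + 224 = (d + 7)*(d - 8*sqrt(2))*(d - 2*sqrt(2))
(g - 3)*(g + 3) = g^2 - 9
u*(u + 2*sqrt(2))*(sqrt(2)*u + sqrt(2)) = sqrt(2)*u^3 + sqrt(2)*u^2 + 4*u^2 + 4*u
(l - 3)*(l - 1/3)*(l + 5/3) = l^3 - 5*l^2/3 - 41*l/9 + 5/3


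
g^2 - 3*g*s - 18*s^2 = (g - 6*s)*(g + 3*s)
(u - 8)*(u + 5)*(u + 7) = u^3 + 4*u^2 - 61*u - 280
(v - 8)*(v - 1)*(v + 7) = v^3 - 2*v^2 - 55*v + 56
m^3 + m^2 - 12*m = m*(m - 3)*(m + 4)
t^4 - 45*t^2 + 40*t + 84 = (t - 6)*(t - 2)*(t + 1)*(t + 7)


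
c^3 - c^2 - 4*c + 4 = (c - 2)*(c - 1)*(c + 2)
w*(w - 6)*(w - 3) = w^3 - 9*w^2 + 18*w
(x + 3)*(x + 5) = x^2 + 8*x + 15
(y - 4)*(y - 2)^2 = y^3 - 8*y^2 + 20*y - 16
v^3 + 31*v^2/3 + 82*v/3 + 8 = (v + 1/3)*(v + 4)*(v + 6)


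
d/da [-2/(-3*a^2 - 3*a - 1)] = 6*(-2*a - 1)/(3*a^2 + 3*a + 1)^2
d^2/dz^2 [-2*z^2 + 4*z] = -4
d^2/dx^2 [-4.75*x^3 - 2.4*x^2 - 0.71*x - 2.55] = -28.5*x - 4.8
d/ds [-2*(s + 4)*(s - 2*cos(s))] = -2*s - 2*(s + 4)*(2*sin(s) + 1) + 4*cos(s)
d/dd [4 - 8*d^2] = -16*d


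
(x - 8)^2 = x^2 - 16*x + 64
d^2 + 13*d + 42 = (d + 6)*(d + 7)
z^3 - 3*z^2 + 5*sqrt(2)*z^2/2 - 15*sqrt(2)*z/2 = z*(z - 3)*(z + 5*sqrt(2)/2)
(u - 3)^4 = u^4 - 12*u^3 + 54*u^2 - 108*u + 81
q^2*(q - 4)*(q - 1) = q^4 - 5*q^3 + 4*q^2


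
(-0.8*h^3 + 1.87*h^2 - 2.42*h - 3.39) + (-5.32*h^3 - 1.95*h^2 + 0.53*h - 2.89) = -6.12*h^3 - 0.0799999999999998*h^2 - 1.89*h - 6.28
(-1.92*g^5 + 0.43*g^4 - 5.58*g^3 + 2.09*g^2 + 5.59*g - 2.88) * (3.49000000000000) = -6.7008*g^5 + 1.5007*g^4 - 19.4742*g^3 + 7.2941*g^2 + 19.5091*g - 10.0512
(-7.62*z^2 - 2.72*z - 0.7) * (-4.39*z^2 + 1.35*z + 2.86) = 33.4518*z^4 + 1.6538*z^3 - 22.3922*z^2 - 8.7242*z - 2.002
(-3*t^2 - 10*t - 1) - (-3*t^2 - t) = -9*t - 1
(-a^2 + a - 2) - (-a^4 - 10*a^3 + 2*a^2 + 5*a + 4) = a^4 + 10*a^3 - 3*a^2 - 4*a - 6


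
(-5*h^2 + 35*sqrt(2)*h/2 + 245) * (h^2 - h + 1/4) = -5*h^4 + 5*h^3 + 35*sqrt(2)*h^3/2 - 35*sqrt(2)*h^2/2 + 975*h^2/4 - 245*h + 35*sqrt(2)*h/8 + 245/4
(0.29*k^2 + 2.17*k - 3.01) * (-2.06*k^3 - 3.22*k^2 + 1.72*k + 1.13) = -0.5974*k^5 - 5.404*k^4 - 0.288*k^3 + 13.7523*k^2 - 2.7251*k - 3.4013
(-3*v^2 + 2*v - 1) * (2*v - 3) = -6*v^3 + 13*v^2 - 8*v + 3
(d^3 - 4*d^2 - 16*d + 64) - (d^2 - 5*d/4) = d^3 - 5*d^2 - 59*d/4 + 64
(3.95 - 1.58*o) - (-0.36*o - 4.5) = 8.45 - 1.22*o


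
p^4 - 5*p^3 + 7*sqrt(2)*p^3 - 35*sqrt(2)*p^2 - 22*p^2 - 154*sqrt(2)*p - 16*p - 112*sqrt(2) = (p - 8)*(p + 1)*(p + 2)*(p + 7*sqrt(2))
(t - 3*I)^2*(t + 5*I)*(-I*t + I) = -I*t^4 - t^3 + I*t^3 + t^2 - 21*I*t^2 - 45*t + 21*I*t + 45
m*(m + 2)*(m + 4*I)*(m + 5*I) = m^4 + 2*m^3 + 9*I*m^3 - 20*m^2 + 18*I*m^2 - 40*m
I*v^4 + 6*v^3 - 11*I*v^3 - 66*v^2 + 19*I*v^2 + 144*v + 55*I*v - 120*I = (v - 8)*(v - 3)*(v - 5*I)*(I*v + 1)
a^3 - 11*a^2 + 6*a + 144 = (a - 8)*(a - 6)*(a + 3)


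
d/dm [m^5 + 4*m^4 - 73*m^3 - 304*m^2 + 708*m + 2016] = 5*m^4 + 16*m^3 - 219*m^2 - 608*m + 708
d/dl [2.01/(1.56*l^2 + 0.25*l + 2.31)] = (-6.2712*l - 0.5025)/(1.56*l^2 + 0.25*l + 2.31)^2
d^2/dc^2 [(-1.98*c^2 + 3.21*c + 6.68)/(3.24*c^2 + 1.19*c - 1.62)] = (82.662768*c^3 + 358.388064*c^2 + 255.624336*c + 91.026916)/(34.012224*c^6 + 37.476432*c^5 - 37.253844*c^4 - 35.791273*c^3 + 18.626922*c^2 + 9.369108*c - 4.251528)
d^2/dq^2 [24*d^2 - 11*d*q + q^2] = 2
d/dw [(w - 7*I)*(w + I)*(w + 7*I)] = 3*w^2 + 2*I*w + 49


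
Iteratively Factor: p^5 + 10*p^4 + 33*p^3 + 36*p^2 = (p + 4)*(p^4 + 6*p^3 + 9*p^2) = p*(p + 4)*(p^3 + 6*p^2 + 9*p) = p*(p + 3)*(p + 4)*(p^2 + 3*p) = p*(p + 3)^2*(p + 4)*(p)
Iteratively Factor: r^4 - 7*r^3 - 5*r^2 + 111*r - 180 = (r + 4)*(r^3 - 11*r^2 + 39*r - 45) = (r - 3)*(r + 4)*(r^2 - 8*r + 15) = (r - 3)^2*(r + 4)*(r - 5)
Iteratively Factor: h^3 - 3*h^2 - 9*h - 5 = (h + 1)*(h^2 - 4*h - 5) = (h + 1)^2*(h - 5)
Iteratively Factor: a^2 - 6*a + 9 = (a - 3)*(a - 3)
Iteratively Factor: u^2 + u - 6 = (u + 3)*(u - 2)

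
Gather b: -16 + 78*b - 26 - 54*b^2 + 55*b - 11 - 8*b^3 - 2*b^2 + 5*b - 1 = -8*b^3 - 56*b^2 + 138*b - 54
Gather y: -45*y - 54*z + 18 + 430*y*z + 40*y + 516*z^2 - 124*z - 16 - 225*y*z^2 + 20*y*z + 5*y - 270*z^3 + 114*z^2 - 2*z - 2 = y*(-225*z^2 + 450*z) - 270*z^3 + 630*z^2 - 180*z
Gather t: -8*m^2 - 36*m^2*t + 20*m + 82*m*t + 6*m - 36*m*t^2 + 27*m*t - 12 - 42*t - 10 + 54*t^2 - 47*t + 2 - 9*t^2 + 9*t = -8*m^2 + 26*m + t^2*(45 - 36*m) + t*(-36*m^2 + 109*m - 80) - 20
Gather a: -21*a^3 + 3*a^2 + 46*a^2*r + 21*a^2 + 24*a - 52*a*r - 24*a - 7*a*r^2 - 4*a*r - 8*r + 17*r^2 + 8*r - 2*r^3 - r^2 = -21*a^3 + a^2*(46*r + 24) + a*(-7*r^2 - 56*r) - 2*r^3 + 16*r^2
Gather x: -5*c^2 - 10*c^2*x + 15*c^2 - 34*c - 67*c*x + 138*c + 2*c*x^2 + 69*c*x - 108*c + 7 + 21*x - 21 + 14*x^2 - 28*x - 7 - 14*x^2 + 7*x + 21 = 10*c^2 + 2*c*x^2 - 4*c + x*(-10*c^2 + 2*c)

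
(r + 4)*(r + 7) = r^2 + 11*r + 28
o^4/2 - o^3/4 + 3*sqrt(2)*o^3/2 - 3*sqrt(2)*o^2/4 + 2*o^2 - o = o*(o/2 + sqrt(2))*(o - 1/2)*(o + sqrt(2))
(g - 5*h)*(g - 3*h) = g^2 - 8*g*h + 15*h^2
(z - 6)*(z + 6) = z^2 - 36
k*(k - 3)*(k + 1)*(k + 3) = k^4 + k^3 - 9*k^2 - 9*k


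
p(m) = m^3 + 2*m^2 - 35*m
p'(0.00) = -35.00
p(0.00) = 0.00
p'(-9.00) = 172.00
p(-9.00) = -252.00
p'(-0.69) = -36.33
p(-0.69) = 24.77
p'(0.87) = -29.25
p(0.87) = -28.28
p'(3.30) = 10.87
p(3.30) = -57.78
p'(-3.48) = -12.59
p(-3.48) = 103.88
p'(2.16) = -12.36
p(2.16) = -56.19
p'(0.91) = -28.88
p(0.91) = -29.44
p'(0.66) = -31.05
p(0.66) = -21.94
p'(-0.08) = -35.30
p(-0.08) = 2.81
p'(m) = 3*m^2 + 4*m - 35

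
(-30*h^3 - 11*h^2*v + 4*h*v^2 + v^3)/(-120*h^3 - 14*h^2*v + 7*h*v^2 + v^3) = (-6*h^2 - h*v + v^2)/(-24*h^2 + 2*h*v + v^2)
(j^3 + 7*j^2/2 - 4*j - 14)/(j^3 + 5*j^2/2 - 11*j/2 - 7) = (j + 2)/(j + 1)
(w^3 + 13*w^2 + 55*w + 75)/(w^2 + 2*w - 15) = (w^2 + 8*w + 15)/(w - 3)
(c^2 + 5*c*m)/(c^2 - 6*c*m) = (c + 5*m)/(c - 6*m)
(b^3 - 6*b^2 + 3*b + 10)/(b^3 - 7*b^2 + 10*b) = (b + 1)/b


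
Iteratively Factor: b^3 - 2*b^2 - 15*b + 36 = (b - 3)*(b^2 + b - 12) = (b - 3)*(b + 4)*(b - 3)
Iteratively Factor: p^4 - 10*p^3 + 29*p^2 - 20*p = (p - 4)*(p^3 - 6*p^2 + 5*p) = (p - 5)*(p - 4)*(p^2 - p) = p*(p - 5)*(p - 4)*(p - 1)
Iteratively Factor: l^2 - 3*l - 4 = (l - 4)*(l + 1)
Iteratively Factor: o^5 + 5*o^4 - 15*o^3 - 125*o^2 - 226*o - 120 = (o - 5)*(o^4 + 10*o^3 + 35*o^2 + 50*o + 24) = (o - 5)*(o + 3)*(o^3 + 7*o^2 + 14*o + 8) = (o - 5)*(o + 2)*(o + 3)*(o^2 + 5*o + 4) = (o - 5)*(o + 2)*(o + 3)*(o + 4)*(o + 1)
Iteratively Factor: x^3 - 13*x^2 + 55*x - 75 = (x - 3)*(x^2 - 10*x + 25) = (x - 5)*(x - 3)*(x - 5)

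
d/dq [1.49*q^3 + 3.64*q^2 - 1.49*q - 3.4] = 4.47*q^2 + 7.28*q - 1.49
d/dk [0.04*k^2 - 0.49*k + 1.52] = 0.08*k - 0.49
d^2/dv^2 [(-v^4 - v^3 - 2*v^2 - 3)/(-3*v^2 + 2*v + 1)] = 2*(9*v^6 - 18*v^5 + 3*v^4 + 35*v^3 + 111*v^2 - 51*v + 23)/(27*v^6 - 54*v^5 + 9*v^4 + 28*v^3 - 3*v^2 - 6*v - 1)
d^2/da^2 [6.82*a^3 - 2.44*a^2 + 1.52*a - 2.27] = 40.92*a - 4.88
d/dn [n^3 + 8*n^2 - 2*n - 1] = 3*n^2 + 16*n - 2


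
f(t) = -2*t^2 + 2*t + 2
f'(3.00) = -10.00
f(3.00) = -10.00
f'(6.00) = -22.00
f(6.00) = -58.00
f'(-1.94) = 9.76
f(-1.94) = -9.41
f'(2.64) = -8.56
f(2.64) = -6.66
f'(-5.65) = 24.60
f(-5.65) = -73.14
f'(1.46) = -3.84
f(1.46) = 0.66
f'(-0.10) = 2.40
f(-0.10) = 1.78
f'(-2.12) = 10.48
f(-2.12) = -11.23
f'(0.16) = 1.36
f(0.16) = 2.27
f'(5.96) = -21.84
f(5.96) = -57.12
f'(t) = 2 - 4*t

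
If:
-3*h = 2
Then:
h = -2/3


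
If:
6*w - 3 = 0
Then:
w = 1/2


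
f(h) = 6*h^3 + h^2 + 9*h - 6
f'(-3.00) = 165.00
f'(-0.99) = 24.66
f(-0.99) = -19.75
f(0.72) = 3.24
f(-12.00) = -10338.00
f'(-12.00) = 2577.00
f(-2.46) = -111.41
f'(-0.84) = 20.02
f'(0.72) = 19.77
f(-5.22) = -879.15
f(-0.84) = -16.41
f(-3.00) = -186.00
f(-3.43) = -267.23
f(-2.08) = -74.39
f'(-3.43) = 213.91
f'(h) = 18*h^2 + 2*h + 9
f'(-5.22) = 489.03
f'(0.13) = 9.56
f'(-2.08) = 82.72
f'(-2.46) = 113.01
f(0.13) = -4.80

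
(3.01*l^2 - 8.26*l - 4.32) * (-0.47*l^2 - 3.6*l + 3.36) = -1.4147*l^4 - 6.9538*l^3 + 41.88*l^2 - 12.2016*l - 14.5152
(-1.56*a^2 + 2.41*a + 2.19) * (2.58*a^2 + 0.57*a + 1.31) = -4.0248*a^4 + 5.3286*a^3 + 4.9803*a^2 + 4.4054*a + 2.8689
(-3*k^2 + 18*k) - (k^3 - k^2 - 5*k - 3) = -k^3 - 2*k^2 + 23*k + 3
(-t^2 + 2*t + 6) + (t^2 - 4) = 2*t + 2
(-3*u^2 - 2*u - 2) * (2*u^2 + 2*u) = -6*u^4 - 10*u^3 - 8*u^2 - 4*u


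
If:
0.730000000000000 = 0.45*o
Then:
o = 1.62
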